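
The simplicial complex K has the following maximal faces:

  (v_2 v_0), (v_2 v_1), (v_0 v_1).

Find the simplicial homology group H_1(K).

Order the vertices as v_0 < v_1 < v_2. Listing each simplex with vertices in this order, K has dimension 1 with simplices:

  0-simplices (3): [v_0], [v_1], [v_2]
  1-simplices (3): [v_0,v_1], [v_0,v_2], [v_1,v_2]

Hence C_0 ≅ Z^3, C_1 ≅ Z^3.

∂_1: C_1 → C_0 is given by ∂[p,q] = [q] − [p]. For instance
  ∂[v_0,v_1] = [v_1] − [v_0].
This gives a 3×3 integer matrix of rank 2; reducing to Smith normal form yields diagonal entries (1,1).

Computing H_k = (kernel of ∂_k) / (image of ∂_{k+1}):

  H_1: rank ker ∂_1 − rank ∂_2 = (3 − 2) − 0 = 1, and there is no ∂_2, so H_1 = Z.

(K is a triangulation of the circle S^1.)

H_1 = Z.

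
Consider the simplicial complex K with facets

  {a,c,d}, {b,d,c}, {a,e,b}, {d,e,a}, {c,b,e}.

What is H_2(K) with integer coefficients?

H_2 = 0.

Order the vertices as a < b < c < d < e. Listing each simplex with vertices in this order, K has dimension 2 with simplices:

  0-simplices (5): a, b, c, d, e
  1-simplices (10): ab, ac, ad, ae, bc, bd, be, cd, ce, de
  2-simplices (5): abe, acd, ade, bcd, bce

so the chain groups are C_0 ≅ Z^5, C_1 ≅ Z^10, C_2 ≅ Z^5.

Boundary ∂_1: C_1 → C_0 maps an edge to its endpoints' difference, ∂[p,q] = q − p. For instance
  ∂ce = e − c.
The resulting 5×10 matrix has rank 4, and its Smith normal form has invariant factors (1,1,1,1).

Boundary ∂_2: C_2 → C_1 sends each 2-simplex [p,q,r] to [q,r] − [p,r] + [p,q]. For instance
  ∂acd = cd − ad + ac,
  ∂abe = be − ae + ab.
As a 10×5 matrix over Z this has rank 5, with invariant factors (1,1,1,1,1).

Computing H_k = (kernel of ∂_k) / (image of ∂_{k+1}):

  H_2: rank ker ∂_2 − rank ∂_3 = (5 − 5) − 0 = 0, and there is no ∂_3, so H_2 = 0.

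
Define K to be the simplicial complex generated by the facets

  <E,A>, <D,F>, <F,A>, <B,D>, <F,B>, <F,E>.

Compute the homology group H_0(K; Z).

H_0 = Z.

Fix the vertex order A < B < D < E < F and write every simplex with vertices in increasing order. Then dim K = 1 and the simplices of K are:

  0-simplices (5): A, B, D, E, F
  1-simplices (6): AE, AF, BD, BF, DF, EF

Hence C_0 ≅ Z^5, C_1 ≅ Z^6.

Boundary ∂_1: C_1 → C_0 maps an edge to its endpoints' difference, ∂[p,q] = q − p. For instance
  ∂AE = E − A.
The resulting 5×6 matrix has rank 4, and its Smith normal form has invariant factors (1,1,1,1).

From H_k ≅ ker(∂_k) / im(∂_{k+1}) we obtain:

  H_0: rank C_0 − rank ∂_1 = 5 − 4 = 1, and the invariant factors of ∂_1 are all 1, so H_0 ≅ Z.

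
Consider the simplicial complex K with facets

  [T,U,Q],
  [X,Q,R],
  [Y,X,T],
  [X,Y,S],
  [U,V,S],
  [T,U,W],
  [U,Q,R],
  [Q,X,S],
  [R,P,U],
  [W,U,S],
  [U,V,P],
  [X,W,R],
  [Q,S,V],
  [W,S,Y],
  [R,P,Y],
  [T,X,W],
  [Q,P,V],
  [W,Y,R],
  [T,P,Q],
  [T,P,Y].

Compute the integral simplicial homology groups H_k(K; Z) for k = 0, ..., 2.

We work with the vertex ordering P < Q < R < S < T < U < V < W < X < Y. The simplices of K, each written with vertices in increasing order, are:

  0-simplices (10): P, Q, R, S, T, U, V, W, X, Y
  1-simplices (30): PQ, PR, PT, PU, PV, PY, QR, QS, QT, QU, QV, QX, RU, RW, RX, RY, SU, SV, SW, SX, SY, TU, TW, TX, TY, UV, UW, WX, WY, XY
  2-simplices (20): PQT, PQV, PRU, PRY, PTY, PUV, QRU, QRX, QSV, QSX, QTU, RWX, RWY, SUV, SUW, SWY, SXY, TUW, TWX, TXY

Hence C_0 ≅ Z^10, C_1 ≅ Z^30, C_2 ≅ Z^20.

Boundary ∂_1: C_1 → C_0 is given by ∂[p,q] = [q] − [p].
The resulting 10×30 matrix has rank 9, and its Smith normal form has invariant factors (1,1,1,1,1,1,1,1,1).

Boundary ∂_2: C_2 → C_1 sends each 2-simplex [p,q,r] to [q,r] − [p,r] + [p,q]. For instance
  ∂SUV = UV − SV + SU,
  ∂SXY = XY − SY + SX.
The 30×20 boundary matrix has rank 20 and Smith normal form diag(1,1,1,1,1,1,1,1,1,1,1,1,1,1,1,1,1,1,1,2).

Reading off H_k = ker ∂_k / im ∂_{k+1}:

  H_0: rank C_0 − rank ∂_1 = 10 − 9 = 1, and the invariant factors of ∂_1 are all 1, so H_0 ≅ Z.
  H_1: rank ker ∂_1 − rank ∂_2 = (30 − 9) − 20 = 1, and ∂_2 has invariant factor 2 > 1, so H_1 ≅ Z × Z/2.
  H_2: rank ker ∂_2 − rank ∂_3 = (20 − 20) − 0 = 0, and there is no ∂_3, so H_2 ≅ 0.

As a check, the Euler characteristic is 10 − 30 + 20 = 0, which agrees with 1 − 1 + 0 = 0.

H_0 ≅ Z,  H_1 ≅ Z × Z/2,  H_2 = 0.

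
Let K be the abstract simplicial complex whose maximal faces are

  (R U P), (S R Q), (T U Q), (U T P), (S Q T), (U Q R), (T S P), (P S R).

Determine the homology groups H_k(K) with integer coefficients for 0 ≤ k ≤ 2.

H_0 = Z,  H_1 = 0,  H_2 = Z.

Take the total order P < Q < R < S < T < U on the vertex set. Then K (dimension 2) consists of the simplices:

  0-simplices (6): P, Q, R, S, T, U
  1-simplices (12): PR, PS, PT, PU, QR, QS, QT, QU, RS, RU, ST, TU
  2-simplices (8): PRS, PRU, PST, PTU, QRS, QRU, QST, QTU

Hence C_0 ≅ Z^6, C_1 ≅ Z^12, C_2 ≅ Z^8.

The boundary map ∂_1: C_1 → C_0 sends each edge [p,q] (with p < q) to q − p.
This gives a 6×12 integer matrix of rank 5; reducing to Smith normal form yields diagonal entries (1,1,1,1,1).

Boundary ∂_2: C_2 → C_1 sends each 2-simplex [p,q,r] to [q,r] − [p,r] + [p,q]. For instance
  ∂PST = ST − PT + PS,
  ∂QTU = TU − QU + QT.
The resulting 12×8 matrix has rank 7, and its Smith normal form has invariant factors (1,1,1,1,1,1,1).

Computing H_k = (kernel of ∂_k) / (image of ∂_{k+1}):

  H_0: rank C_0 − rank ∂_1 = 6 − 5 = 1, and the invariant factors of ∂_1 are all 1, so H_0 = Z.
  H_1: rank ker ∂_1 − rank ∂_2 = (12 − 5) − 7 = 0, and the invariant factors of ∂_2 are all 1, so H_1 = 0.
  H_2: rank ker ∂_2 − rank ∂_3 = (8 − 7) − 0 = 1, and there is no ∂_3, so H_2 = Z.

(K is a triangulation of the 2-sphere S^2.)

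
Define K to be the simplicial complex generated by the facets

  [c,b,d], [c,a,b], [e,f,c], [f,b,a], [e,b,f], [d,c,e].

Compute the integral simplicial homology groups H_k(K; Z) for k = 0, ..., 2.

H_0 ≅ Z,  H_1 ≅ Z,  H_2 = 0.

K has 6 vertices, 12 edges, 6 triangles.
rank ∂_0 = 0, rank ∂_1 = 5 ⇒ b_0 = 6 − 0 − 5 = 1; all invariant factors of ∂_1 are 1 so no torsion. So H_0 ≅ Z.
rank ∂_1 = 5, rank ∂_2 = 6 ⇒ b_1 = 12 − 5 − 6 = 1; all invariant factors of ∂_2 are 1 so no torsion. So H_1 ≅ Z.
rank ∂_2 = 6, rank ∂_3 = 0 ⇒ b_2 = 6 − 6 − 0 = 0. So H_2 ≅ 0.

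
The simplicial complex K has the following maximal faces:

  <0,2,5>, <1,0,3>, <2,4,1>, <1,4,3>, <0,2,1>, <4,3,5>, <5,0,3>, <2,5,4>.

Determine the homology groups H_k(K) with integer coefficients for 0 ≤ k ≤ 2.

H_0 ≅ Z,  H_1 = 0,  H_2 ≅ Z.

Take the total order 0 < 1 < 2 < 3 < 4 < 5 on the vertex set. Then K (dimension 2) consists of the simplices:

  0-simplices (6): [0], [1], [2], [3], [4], [5]
  1-simplices (12): [0,1], [0,2], [0,3], [0,5], [1,2], [1,3], [1,4], [2,4], [2,5], [3,4], [3,5], [4,5]
  2-simplices (8): [0,1,2], [0,1,3], [0,2,5], [0,3,5], [1,2,4], [1,3,4], [2,4,5], [3,4,5]

so the chain groups are C_0 ≅ Z^6, C_1 ≅ Z^12, C_2 ≅ Z^8.

Boundary ∂_1: C_1 → C_0 sends each edge [p,q] (with p < q) to q − p.
The 6×12 boundary matrix has rank 5 and Smith normal form diag(1,1,1,1,1).

The boundary map ∂_2: C_2 → C_1 sends each 2-simplex [p,q,r] to [q,r] − [p,r] + [p,q]. For instance
  ∂[2,4,5] = [4,5] − [2,5] + [2,4],
  ∂[0,2,5] = [2,5] − [0,5] + [0,2].
This gives a 12×8 integer matrix of rank 7; reducing to Smith normal form yields diagonal entries (1,1,1,1,1,1,1).

Reading off H_k = ker ∂_k / im ∂_{k+1}:

  H_0: rank C_0 − rank ∂_1 = 6 − 5 = 1, and the invariant factors of ∂_1 are all 1, so H_0 ≅ Z.
  H_1: rank ker ∂_1 − rank ∂_2 = (12 − 5) − 7 = 0, and the invariant factors of ∂_2 are all 1, so H_1 ≅ 0.
  H_2: rank ker ∂_2 − rank ∂_3 = (8 − 7) − 0 = 1, and there is no ∂_3, so H_2 ≅ Z.

As a check, the Euler characteristic is 6 − 12 + 8 = 2, which agrees with 1 − 0 + 1 = 2.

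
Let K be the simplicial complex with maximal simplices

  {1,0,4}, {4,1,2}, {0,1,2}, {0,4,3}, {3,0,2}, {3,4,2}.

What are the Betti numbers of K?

b_0 = 1, b_1 = 0, b_2 = 1.

We work with the vertex ordering 0 < 1 < 2 < 3 < 4. The simplices of K, each written with vertices in increasing order, are:

  0-simplices (5): [0], [1], [2], [3], [4]
  1-simplices (9): [0,1], [0,2], [0,3], [0,4], [1,2], [1,4], [2,3], [2,4], [3,4]
  2-simplices (6): [0,1,2], [0,1,4], [0,2,3], [0,3,4], [1,2,4], [2,3,4]

so the chain groups are C_0 ≅ Z^5, C_1 ≅ Z^9, C_2 ≅ Z^6.

The boundary map ∂_1: C_1 → C_0 is given by ∂[p,q] = [q] − [p].
The resulting 5×9 matrix has rank 4, and its Smith normal form has invariant factors (1,1,1,1).

Boundary ∂_2: C_2 → C_1 acts by ∂[p,q,r] = [q,r] − [p,r] + [p,q]. For instance
  ∂[1,2,4] = [2,4] − [1,4] + [1,2],
  ∂[0,2,3] = [2,3] − [0,3] + [0,2].
The resulting 9×6 matrix has rank 5, and its Smith normal form has invariant factors (1,1,1,1,1).

Now H_k = ker ∂_k / im ∂_{k+1}, so:

  H_0: rank C_0 − rank ∂_1 = 5 − 4 = 1, and the invariant factors of ∂_1 are all 1, so H_0 ≅ Z.
  H_1: rank ker ∂_1 − rank ∂_2 = (9 − 4) − 5 = 0, and the invariant factors of ∂_2 are all 1, so H_1 ≅ 0.
  H_2: rank ker ∂_2 − rank ∂_3 = (6 − 5) − 0 = 1, and there is no ∂_3, so H_2 ≅ Z.

Hence the Betti numbers are b_0 = 1, b_1 = 0, b_2 = 1.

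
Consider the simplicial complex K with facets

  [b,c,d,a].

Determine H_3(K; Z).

H_3 = 0.

We work with the vertex ordering a < b < c < d. The simplices of K, each written with vertices in increasing order, are:

  0-simplices (4): a, b, c, d
  1-simplices (6): ab, ac, ad, bc, bd, cd
  2-simplices (4): abc, abd, acd, bcd
  3-simplices (1): abcd

so the chain groups are C_0 ≅ Z^4, C_1 ≅ Z^6, C_2 ≅ Z^4, C_3 ≅ Z^1.

The boundary map ∂_1: C_1 → C_0 maps an edge to its endpoints' difference, ∂[p,q] = q − p. For instance
  ∂bd = d − b.
This gives a 4×6 integer matrix of rank 3; reducing to Smith normal form yields diagonal entries (1,1,1).

Boundary ∂_2: C_2 → C_1 sends each 2-simplex [p,q,r] to [q,r] − [p,r] + [p,q]. For instance
  ∂abd = bd − ad + ab,
  ∂bcd = cd − bd + bc.
This gives a 6×4 integer matrix of rank 3; reducing to Smith normal form yields diagonal entries (1,1,1).

Boundary ∂_3: C_3 → C_2 sends each 3-simplex σ to the alternating sum Σ_i (−1)^i (σ with its i-th vertex removed). For instance
  ∂abcd = bcd − acd + abd − abc.
The 4×1 boundary matrix has rank 1 and Smith normal form diag(1).

Reading off H_k = ker ∂_k / im ∂_{k+1}:

  H_3: rank ker ∂_3 − rank ∂_4 = (1 − 1) − 0 = 0, and there is no ∂_4, so H_3 = 0.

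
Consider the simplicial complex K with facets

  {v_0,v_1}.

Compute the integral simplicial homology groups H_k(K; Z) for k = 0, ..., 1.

Fix the vertex order v_0 < v_1 and write every simplex with vertices in increasing order. Then dim K = 1 and the simplices of K are:

  0-simplices (2): [v_0], [v_1]
  1-simplices (1): [v_0,v_1]

Hence C_0 ≅ Z^2, C_1 ≅ Z^1.

∂_1: C_1 → C_0 maps an edge to its endpoints' difference, ∂[p,q] = q − p. For instance
  ∂[v_0,v_1] = [v_1] − [v_0].
The 2×1 boundary matrix has rank 1 and Smith normal form diag(1).

Now H_k = ker ∂_k / im ∂_{k+1}, so:

  H_0: rank C_0 − rank ∂_1 = 2 − 1 = 1, and the invariant factors of ∂_1 are all 1, so H_0 ≅ Z.
  H_1: rank ker ∂_1 − rank ∂_2 = (1 − 1) − 0 = 0, and there is no ∂_2, so H_1 ≅ 0.

As a check, the Euler characteristic is 2 − 1 = 1, which agrees with 1 − 0 = 1.

H_0 ≅ Z,  H_1 = 0.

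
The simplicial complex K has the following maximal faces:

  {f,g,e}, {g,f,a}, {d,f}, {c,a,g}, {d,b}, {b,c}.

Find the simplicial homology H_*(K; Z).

H_0 = Z,  H_1 = Z,  H_2 = 0.

Order the vertices as a < b < c < d < e < f < g. Listing each simplex with vertices in this order, K has dimension 2 with simplices:

  0-simplices (7): a, b, c, d, e, f, g
  1-simplices (10): ac, af, ag, bc, bd, cg, df, ef, eg, fg
  2-simplices (3): acg, afg, efg

Hence C_0 ≅ Z^7, C_1 ≅ Z^10, C_2 ≅ Z^3.

∂_1: C_1 → C_0 is given by ∂[p,q] = [q] − [p].
The 7×10 boundary matrix has rank 6 and Smith normal form diag(1,1,1,1,1,1).

∂_2: C_2 → C_1 maps a triangle to the signed sum of its edges. For instance
  ∂acg = cg − ag + ac,
  ∂efg = fg − eg + ef.
The resulting 10×3 matrix has rank 3, and its Smith normal form has invariant factors (1,1,1).

Computing H_k = (kernel of ∂_k) / (image of ∂_{k+1}):

  H_0: rank C_0 − rank ∂_1 = 7 − 6 = 1, and the invariant factors of ∂_1 are all 1, so H_0 = Z.
  H_1: rank ker ∂_1 − rank ∂_2 = (10 − 6) − 3 = 1, and the invariant factors of ∂_2 are all 1, so H_1 = Z.
  H_2: rank ker ∂_2 − rank ∂_3 = (3 − 3) − 0 = 0, and there is no ∂_3, so H_2 = 0.

As a check, the Euler characteristic is 7 − 10 + 3 = 0, which agrees with 1 − 1 + 0 = 0.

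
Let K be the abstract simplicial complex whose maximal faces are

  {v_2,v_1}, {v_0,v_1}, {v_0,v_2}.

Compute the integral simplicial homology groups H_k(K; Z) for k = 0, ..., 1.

H_0 = Z,  H_1 = Z.

We work with the vertex ordering v_0 < v_1 < v_2. The simplices of K, each written with vertices in increasing order, are:

  0-simplices (3): [v_0], [v_1], [v_2]
  1-simplices (3): [v_0,v_1], [v_0,v_2], [v_1,v_2]

Hence C_0 ≅ Z^3, C_1 ≅ Z^3.

Boundary ∂_1: C_1 → C_0 is given by ∂[p,q] = [q] − [p].
As a 3×3 matrix over Z this has rank 2, with invariant factors (1,1).

From H_k ≅ ker(∂_k) / im(∂_{k+1}) we obtain:

  H_0: rank C_0 − rank ∂_1 = 3 − 2 = 1, and the invariant factors of ∂_1 are all 1, so H_0 ≅ Z.
  H_1: rank ker ∂_1 − rank ∂_2 = (3 − 2) − 0 = 1, and there is no ∂_2, so H_1 ≅ Z.

As a check, the Euler characteristic is 3 − 3 = 0, which agrees with 1 − 1 = 0.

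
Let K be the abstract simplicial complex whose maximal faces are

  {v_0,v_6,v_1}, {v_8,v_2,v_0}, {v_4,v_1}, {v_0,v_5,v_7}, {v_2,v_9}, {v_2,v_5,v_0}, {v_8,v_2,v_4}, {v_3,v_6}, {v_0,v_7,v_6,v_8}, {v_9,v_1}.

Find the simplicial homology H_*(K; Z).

Order the vertices as v_0 < v_1 < v_2 < v_3 < v_4 < v_5 < v_6 < v_7 < v_8 < v_9. Listing each simplex with vertices in this order, K has dimension 3 with simplices:

  0-simplices (10): [v_0], [v_1], [v_2], [v_3], [v_4], [v_5], [v_6], [v_7], [v_8], [v_9]
  1-simplices (19): (19 of them)
  2-simplices (9): [v_0,v_1,v_6], [v_0,v_2,v_5], [v_0,v_2,v_8], [v_0,v_5,v_7], [v_0,v_6,v_7], [v_0,v_6,v_8], [v_0,v_7,v_8], [v_2,v_4,v_8], [v_6,v_7,v_8]
  3-simplices (1): [v_0,v_6,v_7,v_8]

so the chain groups are C_0 ≅ Z^10, C_1 ≅ Z^19, C_2 ≅ Z^9, C_3 ≅ Z^1.

∂_1: C_1 → C_0 is given by ∂[p,q] = [q] − [p].
As a 10×19 matrix over Z this has rank 9, with invariant factors (1,1,1,1,1,1,1,1,1).

The boundary map ∂_2: C_2 → C_1 acts by ∂[p,q,r] = [q,r] − [p,r] + [p,q]. For instance
  ∂[v_0,v_6,v_8] = [v_6,v_8] − [v_0,v_8] + [v_0,v_6],
  ∂[v_2,v_4,v_8] = [v_4,v_8] − [v_2,v_8] + [v_2,v_4].
The 19×9 boundary matrix has rank 8 and Smith normal form diag(1,1,1,1,1,1,1,1).

The boundary map ∂_3: C_3 → C_2 sends each 3-simplex σ to the alternating sum Σ_i (−1)^i (σ with its i-th vertex removed). For instance
  ∂[v_0,v_6,v_7,v_8] = [v_6,v_7,v_8] − [v_0,v_7,v_8] + [v_0,v_6,v_8] − [v_0,v_6,v_7].
The resulting 9×1 matrix has rank 1, and its Smith normal form has invariant factors (1).

From H_k ≅ ker(∂_k) / im(∂_{k+1}) we obtain:

  H_0: rank C_0 − rank ∂_1 = 10 − 9 = 1, and the invariant factors of ∂_1 are all 1, so H_0 = Z.
  H_1: rank ker ∂_1 − rank ∂_2 = (19 − 9) − 8 = 2, and the invariant factors of ∂_2 are all 1, so H_1 = Z^2.
  H_2: rank ker ∂_2 − rank ∂_3 = (9 − 8) − 1 = 0, and the invariant factors of ∂_3 are all 1, so H_2 = 0.
  H_3: rank ker ∂_3 − rank ∂_4 = (1 − 1) − 0 = 0, and there is no ∂_4, so H_3 = 0.

H_0 = Z,  H_1 = Z^2,  H_2 = 0,  H_3 = 0.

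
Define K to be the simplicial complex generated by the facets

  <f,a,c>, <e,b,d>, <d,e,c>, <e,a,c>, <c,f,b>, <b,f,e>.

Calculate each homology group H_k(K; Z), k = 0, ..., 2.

We work with the vertex ordering a < b < c < d < e < f. The simplices of K, each written with vertices in increasing order, are:

  0-simplices (6): a, b, c, d, e, f
  1-simplices (12): ac, ae, af, bc, bd, be, bf, cd, ce, cf, de, ef
  2-simplices (6): ace, acf, bcf, bde, bef, cde

giving chain groups C_0 ≅ Z^6, C_1 ≅ Z^12, C_2 ≅ Z^6.

Boundary ∂_1: C_1 → C_0 is given by ∂[p,q] = [q] − [p]. For instance
  ∂cd = d − c.
The 6×12 boundary matrix has rank 5 and Smith normal form diag(1,1,1,1,1).

The boundary map ∂_2: C_2 → C_1 sends each 2-simplex [p,q,r] to [q,r] − [p,r] + [p,q]. For instance
  ∂bef = ef − bf + be,
  ∂ace = ce − ae + ac.
This gives a 12×6 integer matrix of rank 6; reducing to Smith normal form yields diagonal entries (1,1,1,1,1,1).

Now H_k = ker ∂_k / im ∂_{k+1}, so:

  H_0: rank C_0 − rank ∂_1 = 6 − 5 = 1, and the invariant factors of ∂_1 are all 1, so H_0 ≅ Z.
  H_1: rank ker ∂_1 − rank ∂_2 = (12 − 5) − 6 = 1, and the invariant factors of ∂_2 are all 1, so H_1 ≅ Z.
  H_2: rank ker ∂_2 − rank ∂_3 = (6 − 6) − 0 = 0, and there is no ∂_3, so H_2 ≅ 0.

As a check, the Euler characteristic is 6 − 12 + 6 = 0, which agrees with 1 − 1 + 0 = 0.

H_0 = Z,  H_1 = Z,  H_2 = 0.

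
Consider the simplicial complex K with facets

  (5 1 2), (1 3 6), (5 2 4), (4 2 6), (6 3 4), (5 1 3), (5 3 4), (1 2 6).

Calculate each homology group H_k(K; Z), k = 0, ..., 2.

H_0 = Z,  H_1 = 0,  H_2 = Z.

Fix the vertex order 1 < 2 < 3 < 4 < 5 < 6 and write every simplex with vertices in increasing order. Then dim K = 2 and the simplices of K are:

  0-simplices (6): [1], [2], [3], [4], [5], [6]
  1-simplices (12): [1,2], [1,3], [1,5], [1,6], [2,4], [2,5], [2,6], [3,4], [3,5], [3,6], [4,5], [4,6]
  2-simplices (8): [1,2,5], [1,2,6], [1,3,5], [1,3,6], [2,4,5], [2,4,6], [3,4,5], [3,4,6]

giving chain groups C_0 ≅ Z^6, C_1 ≅ Z^12, C_2 ≅ Z^8.

∂_1: C_1 → C_0 maps an edge to its endpoints' difference, ∂[p,q] = q − p.
The resulting 6×12 matrix has rank 5, and its Smith normal form has invariant factors (1,1,1,1,1).

Boundary ∂_2: C_2 → C_1 acts by ∂[p,q,r] = [q,r] − [p,r] + [p,q]. For instance
  ∂[3,4,6] = [4,6] − [3,6] + [3,4],
  ∂[1,3,6] = [3,6] − [1,6] + [1,3].
The 12×8 boundary matrix has rank 7 and Smith normal form diag(1,1,1,1,1,1,1).

Computing H_k = (kernel of ∂_k) / (image of ∂_{k+1}):

  H_0: rank C_0 − rank ∂_1 = 6 − 5 = 1, and the invariant factors of ∂_1 are all 1, so H_0 ≅ Z.
  H_1: rank ker ∂_1 − rank ∂_2 = (12 − 5) − 7 = 0, and the invariant factors of ∂_2 are all 1, so H_1 ≅ 0.
  H_2: rank ker ∂_2 − rank ∂_3 = (8 − 7) − 0 = 1, and there is no ∂_3, so H_2 ≅ Z.

As a check, the Euler characteristic is 6 − 12 + 8 = 2, which agrees with 1 − 0 + 1 = 2.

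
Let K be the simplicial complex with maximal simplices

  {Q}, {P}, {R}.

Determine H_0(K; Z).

Take the total order P < Q < R on the vertex set. Then K (dimension 0) consists of the simplices:

  0-simplices (3): P, Q, R

so the chain groups are C_0 ≅ Z^3.

Now H_k = ker ∂_k / im ∂_{k+1}, so:

  H_0: rank C_0 − rank ∂_1 = 3 − 0 = 3, and there is no ∂_1, so H_0 = Z^3.

(K is a triangulation of a set of 3 points.)

H_0 ≅ Z^3.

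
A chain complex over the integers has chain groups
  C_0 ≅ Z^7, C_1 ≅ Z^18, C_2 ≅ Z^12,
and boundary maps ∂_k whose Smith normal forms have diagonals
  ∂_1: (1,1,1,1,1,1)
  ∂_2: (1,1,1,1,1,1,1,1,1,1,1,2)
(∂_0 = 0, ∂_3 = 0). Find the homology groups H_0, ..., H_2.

H_0 = Z,  H_1 = Z/2,  H_2 = 0.

H_0: b_0 = 7 − 0 − 6 = 1; torsion from ∂_1 factors > 1: none. So H_0 = Z.
H_1: b_1 = 18 − 6 − 12 = 0; torsion from ∂_2 factors > 1: [2]. So H_1 = Z/2.
H_2: b_2 = 12 − 12 − 0 = 0; torsion from ∂_3 factors > 1: none. So H_2 = 0.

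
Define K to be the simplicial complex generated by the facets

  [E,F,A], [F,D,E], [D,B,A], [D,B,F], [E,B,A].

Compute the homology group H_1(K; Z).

H_1 ≅ Z.

Take the total order A < B < D < E < F on the vertex set. Then K (dimension 2) consists of the simplices:

  0-simplices (5): A, B, D, E, F
  1-simplices (10): AB, AD, AE, AF, BD, BE, BF, DE, DF, EF
  2-simplices (5): ABD, ABE, AEF, BDF, DEF

giving chain groups C_0 ≅ Z^5, C_1 ≅ Z^10, C_2 ≅ Z^5.

Boundary ∂_1: C_1 → C_0 is given by ∂[p,q] = [q] − [p]. For instance
  ∂AD = D − A.
The resulting 5×10 matrix has rank 4, and its Smith normal form has invariant factors (1,1,1,1).

The boundary map ∂_2: C_2 → C_1 acts by ∂[p,q,r] = [q,r] − [p,r] + [p,q]. For instance
  ∂BDF = DF − BF + BD,
  ∂ABE = BE − AE + AB.
The 10×5 boundary matrix has rank 5 and Smith normal form diag(1,1,1,1,1).

Now H_k = ker ∂_k / im ∂_{k+1}, so:

  H_1: rank ker ∂_1 − rank ∂_2 = (10 − 4) − 5 = 1, and the invariant factors of ∂_2 are all 1, so H_1 = Z.

(K is a triangulation of the Möbius band.)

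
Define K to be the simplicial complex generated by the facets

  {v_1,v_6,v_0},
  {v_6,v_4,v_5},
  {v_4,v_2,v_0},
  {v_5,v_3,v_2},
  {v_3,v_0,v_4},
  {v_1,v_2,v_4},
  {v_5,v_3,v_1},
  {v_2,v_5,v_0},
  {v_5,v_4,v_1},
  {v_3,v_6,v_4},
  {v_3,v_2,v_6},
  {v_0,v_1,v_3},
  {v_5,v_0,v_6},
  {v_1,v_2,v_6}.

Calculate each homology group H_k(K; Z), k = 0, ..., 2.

H_0 = Z,  H_1 = Z^2,  H_2 = Z.

We work with the vertex ordering v_0 < v_1 < v_2 < v_3 < v_4 < v_5 < v_6. The simplices of K, each written with vertices in increasing order, are:

  0-simplices (7): [v_0], [v_1], [v_2], [v_3], [v_4], [v_5], [v_6]
  1-simplices (21): (21 of them)
  2-simplices (14): (14 of them)

Hence C_0 ≅ Z^7, C_1 ≅ Z^21, C_2 ≅ Z^14.

∂_1: C_1 → C_0 sends each edge [p,q] (with p < q) to q − p. For instance
  ∂[v_1,v_5] = [v_5] − [v_1].
The resulting 7×21 matrix has rank 6, and its Smith normal form has invariant factors (1,1,1,1,1,1).

Boundary ∂_2: C_2 → C_1 maps a triangle to the signed sum of its edges. For instance
  ∂[v_3,v_4,v_6] = [v_4,v_6] − [v_3,v_6] + [v_3,v_4],
  ∂[v_0,v_1,v_3] = [v_1,v_3] − [v_0,v_3] + [v_0,v_1].
The resulting 21×14 matrix has rank 13, and its Smith normal form has invariant factors (1,1,1,1,1,1,1,1,1,1,1,1,1).

Reading off H_k = ker ∂_k / im ∂_{k+1}:

  H_0: rank C_0 − rank ∂_1 = 7 − 6 = 1, and the invariant factors of ∂_1 are all 1, so H_0 ≅ Z.
  H_1: rank ker ∂_1 − rank ∂_2 = (21 − 6) − 13 = 2, and the invariant factors of ∂_2 are all 1, so H_1 ≅ Z^2.
  H_2: rank ker ∂_2 − rank ∂_3 = (14 − 13) − 0 = 1, and there is no ∂_3, so H_2 ≅ Z.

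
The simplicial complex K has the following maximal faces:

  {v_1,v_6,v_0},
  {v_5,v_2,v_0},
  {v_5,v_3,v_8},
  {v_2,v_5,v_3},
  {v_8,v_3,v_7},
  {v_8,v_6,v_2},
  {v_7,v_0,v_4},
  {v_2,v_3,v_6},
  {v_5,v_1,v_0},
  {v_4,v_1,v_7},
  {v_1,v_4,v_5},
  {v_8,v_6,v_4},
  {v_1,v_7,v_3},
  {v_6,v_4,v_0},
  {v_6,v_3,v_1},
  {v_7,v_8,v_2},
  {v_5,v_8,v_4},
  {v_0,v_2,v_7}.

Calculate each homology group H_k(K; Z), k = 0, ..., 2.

Order the vertices as v_0 < v_1 < v_2 < v_3 < v_4 < v_5 < v_6 < v_7 < v_8. Listing each simplex with vertices in this order, K has dimension 2 with simplices:

  0-simplices (9): [v_0], [v_1], [v_2], [v_3], [v_4], [v_5], [v_6], [v_7], [v_8]
  1-simplices (27): (27 of them)
  2-simplices (18): (18 of them)

Hence C_0 ≅ Z^9, C_1 ≅ Z^27, C_2 ≅ Z^18.

Boundary ∂_1: C_1 → C_0 maps an edge to its endpoints' difference, ∂[p,q] = q − p.
The 9×27 boundary matrix has rank 8 and Smith normal form diag(1,1,1,1,1,1,1,1).

The boundary map ∂_2: C_2 → C_1 maps a triangle to the signed sum of its edges. For instance
  ∂[v_1,v_3,v_6] = [v_3,v_6] − [v_1,v_6] + [v_1,v_3],
  ∂[v_3,v_5,v_8] = [v_5,v_8] − [v_3,v_8] + [v_3,v_5].
This gives a 27×18 integer matrix of rank 18; reducing to Smith normal form yields diagonal entries (1,1,1,1,1,1,1,1,1,1,1,1,1,1,1,1,1,2).

From H_k ≅ ker(∂_k) / im(∂_{k+1}) we obtain:

  H_0: rank C_0 − rank ∂_1 = 9 − 8 = 1, and the invariant factors of ∂_1 are all 1, so H_0 = Z.
  H_1: rank ker ∂_1 − rank ∂_2 = (27 − 8) − 18 = 1, and ∂_2 has invariant factor 2 > 1, so H_1 = Z ⊕ Z/2.
  H_2: rank ker ∂_2 − rank ∂_3 = (18 − 18) − 0 = 0, and there is no ∂_3, so H_2 = 0.

(K is a triangulation of the Klein bottle.)

H_0 ≅ Z,  H_1 ≅ Z ⊕ Z/2,  H_2 = 0.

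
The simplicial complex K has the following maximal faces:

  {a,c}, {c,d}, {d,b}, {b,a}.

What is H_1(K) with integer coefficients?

Fix the vertex order a < b < c < d and write every simplex with vertices in increasing order. Then dim K = 1 and the simplices of K are:

  0-simplices (4): a, b, c, d
  1-simplices (4): ab, ac, bd, cd

Hence C_0 ≅ Z^4, C_1 ≅ Z^4.

∂_1: C_1 → C_0 sends each edge [p,q] (with p < q) to q − p.
As a 4×4 matrix over Z this has rank 3, with invariant factors (1,1,1).

Computing H_k = (kernel of ∂_k) / (image of ∂_{k+1}):

  H_1: rank ker ∂_1 − rank ∂_2 = (4 − 3) − 0 = 1, and there is no ∂_2, so H_1 = Z.

H_1 = Z.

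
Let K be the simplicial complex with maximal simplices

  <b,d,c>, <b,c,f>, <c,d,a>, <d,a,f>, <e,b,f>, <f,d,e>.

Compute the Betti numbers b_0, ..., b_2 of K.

Order the vertices as a < b < c < d < e < f. Listing each simplex with vertices in this order, K has dimension 2 with simplices:

  0-simplices (6): a, b, c, d, e, f
  1-simplices (12): ac, ad, af, bc, bd, be, bf, cd, cf, de, df, ef
  2-simplices (6): acd, adf, bcd, bcf, bef, def

giving chain groups C_0 ≅ Z^6, C_1 ≅ Z^12, C_2 ≅ Z^6.

The boundary map ∂_1: C_1 → C_0 maps an edge to its endpoints' difference, ∂[p,q] = q − p. For instance
  ∂cd = d − c.
The 6×12 boundary matrix has rank 5 and Smith normal form diag(1,1,1,1,1).

Boundary ∂_2: C_2 → C_1 sends each 2-simplex [p,q,r] to [q,r] − [p,r] + [p,q]. For instance
  ∂def = ef − df + de,
  ∂bcf = cf − bf + bc.
The resulting 12×6 matrix has rank 6, and its Smith normal form has invariant factors (1,1,1,1,1,1).

Reading off H_k = ker ∂_k / im ∂_{k+1}:

  H_0: rank C_0 − rank ∂_1 = 6 − 5 = 1, and the invariant factors of ∂_1 are all 1, so H_0 = Z.
  H_1: rank ker ∂_1 − rank ∂_2 = (12 − 5) − 6 = 1, and the invariant factors of ∂_2 are all 1, so H_1 = Z.
  H_2: rank ker ∂_2 − rank ∂_3 = (6 − 6) − 0 = 0, and there is no ∂_3, so H_2 = 0.

As a check, the Euler characteristic is 6 − 12 + 6 = 0, which agrees with 1 − 1 + 0 = 0.

Hence the Betti numbers are b_0 = 1, b_1 = 1, b_2 = 0.

b_0 = 1, b_1 = 1, b_2 = 0.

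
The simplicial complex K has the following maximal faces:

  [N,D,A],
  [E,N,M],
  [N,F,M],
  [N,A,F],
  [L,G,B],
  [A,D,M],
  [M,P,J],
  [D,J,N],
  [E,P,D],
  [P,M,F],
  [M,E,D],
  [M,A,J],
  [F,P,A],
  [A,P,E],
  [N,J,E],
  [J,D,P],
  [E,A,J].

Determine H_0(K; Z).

K has 11 vertices, 27 edges, 17 triangles.
rank ∂_0 = 0, rank ∂_1 = 9 ⇒ b_0 = 11 − 0 − 9 = 2; all invariant factors of ∂_1 are 1 so no torsion. So H_0 ≅ Z^2.

H_0 ≅ Z^2.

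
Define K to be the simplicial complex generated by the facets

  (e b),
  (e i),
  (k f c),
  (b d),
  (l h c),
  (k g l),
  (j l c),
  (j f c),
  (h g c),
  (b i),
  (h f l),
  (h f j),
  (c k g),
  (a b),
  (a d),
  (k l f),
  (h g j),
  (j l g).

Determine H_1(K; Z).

Order the vertices as a < b < c < d < e < f < g < h < i < j < k < l. Listing each simplex with vertices in this order, K has dimension 2 with simplices:

  0-simplices (12): a, b, c, d, e, f, g, h, i, j, k, l
  1-simplices (24): ab, ad, bd, be, bi, cf, cg, ch, cj, ck, cl, ei, fh, fj, fk, fl, gh, gj, gk, gl, hj, hl, jl, kl
  2-simplices (12): cfj, cfk, cgh, cgk, chl, cjl, fhj, fhl, fkl, ghj, gjl, gkl

so the chain groups are C_0 ≅ Z^12, C_1 ≅ Z^24, C_2 ≅ Z^12.

Boundary ∂_1: C_1 → C_0 is given by ∂[p,q] = [q] − [p].
The 12×24 boundary matrix has rank 10 and Smith normal form diag(1,1,1,1,1,1,1,1,1,1).

∂_2: C_2 → C_1 acts by ∂[p,q,r] = [q,r] − [p,r] + [p,q]. For instance
  ∂ghj = hj − gj + gh,
  ∂fhj = hj − fj + fh.
As a 24×12 matrix over Z this has rank 12, with invariant factors (1,1,1,1,1,1,1,1,1,1,1,2).

Now H_k = ker ∂_k / im ∂_{k+1}, so:

  H_1: rank ker ∂_1 − rank ∂_2 = (24 − 10) − 12 = 2, and ∂_2 has invariant factor 2 > 1, so H_1 = Z^2 ⊕ Z/2.

H_1 ≅ Z^2 ⊕ Z/2.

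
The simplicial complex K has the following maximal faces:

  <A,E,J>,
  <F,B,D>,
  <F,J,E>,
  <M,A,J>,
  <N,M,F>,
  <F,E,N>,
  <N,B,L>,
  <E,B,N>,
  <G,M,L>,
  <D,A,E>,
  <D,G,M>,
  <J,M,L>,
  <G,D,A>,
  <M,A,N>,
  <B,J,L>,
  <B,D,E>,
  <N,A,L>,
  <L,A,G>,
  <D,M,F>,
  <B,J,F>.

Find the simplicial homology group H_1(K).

H_1 = Z ⊕ Z/2.

K has 10 vertices, 30 edges, 20 triangles.
rank ∂_1 = 9, rank ∂_2 = 20 ⇒ b_1 = 30 − 9 − 20 = 1; ∂_2 has invariant factor(s) [2] giving torsion. So H_1 ≅ Z ⊕ Z/2.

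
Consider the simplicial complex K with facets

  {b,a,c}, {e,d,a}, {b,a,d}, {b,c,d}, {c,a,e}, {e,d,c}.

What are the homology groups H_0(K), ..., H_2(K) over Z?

H_0 ≅ Z,  H_1 = 0,  H_2 ≅ Z.

Fix the vertex order a < b < c < d < e and write every simplex with vertices in increasing order. Then dim K = 2 and the simplices of K are:

  0-simplices (5): a, b, c, d, e
  1-simplices (9): ab, ac, ad, ae, bc, bd, cd, ce, de
  2-simplices (6): abc, abd, ace, ade, bcd, cde

giving chain groups C_0 ≅ Z^5, C_1 ≅ Z^9, C_2 ≅ Z^6.

The boundary map ∂_1: C_1 → C_0 maps an edge to its endpoints' difference, ∂[p,q] = q − p. For instance
  ∂ac = c − a.
This gives a 5×9 integer matrix of rank 4; reducing to Smith normal form yields diagonal entries (1,1,1,1).

The boundary map ∂_2: C_2 → C_1 maps a triangle to the signed sum of its edges. For instance
  ∂abd = bd − ad + ab,
  ∂cde = de − ce + cd.
As a 9×6 matrix over Z this has rank 5, with invariant factors (1,1,1,1,1).

Computing H_k = (kernel of ∂_k) / (image of ∂_{k+1}):

  H_0: rank C_0 − rank ∂_1 = 5 − 4 = 1, and the invariant factors of ∂_1 are all 1, so H_0 ≅ Z.
  H_1: rank ker ∂_1 − rank ∂_2 = (9 − 4) − 5 = 0, and the invariant factors of ∂_2 are all 1, so H_1 ≅ 0.
  H_2: rank ker ∂_2 − rank ∂_3 = (6 − 5) − 0 = 1, and there is no ∂_3, so H_2 ≅ Z.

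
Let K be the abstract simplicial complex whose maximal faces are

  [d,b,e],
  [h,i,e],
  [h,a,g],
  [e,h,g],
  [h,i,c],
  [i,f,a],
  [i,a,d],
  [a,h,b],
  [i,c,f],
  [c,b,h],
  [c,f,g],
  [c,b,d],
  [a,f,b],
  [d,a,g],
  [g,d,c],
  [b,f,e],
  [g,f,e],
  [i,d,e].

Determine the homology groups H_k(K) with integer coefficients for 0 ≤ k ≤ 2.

H_0 ≅ Z,  H_1 ≅ Z^2,  H_2 ≅ Z.

Take the total order a < b < c < d < e < f < g < h < i on the vertex set. Then K (dimension 2) consists of the simplices:

  0-simplices (9): a, b, c, d, e, f, g, h, i
  1-simplices (27): ab, ad, af, ag, ah, ai, bc, bd, be, bf, bh, cd, cf, cg, ch, ci, de, dg, di, ef, eg, eh, ei, fg, fi, gh, hi
  2-simplices (18): abf, abh, adg, adi, afi, agh, bcd, bch, bde, bef, cdg, cfg, cfi, chi, dei, efg, egh, ehi

giving chain groups C_0 ≅ Z^9, C_1 ≅ Z^27, C_2 ≅ Z^18.

Boundary ∂_1: C_1 → C_0 maps an edge to its endpoints' difference, ∂[p,q] = q − p. For instance
  ∂bf = f − b.
This gives a 9×27 integer matrix of rank 8; reducing to Smith normal form yields diagonal entries (1,1,1,1,1,1,1,1).

The boundary map ∂_2: C_2 → C_1 maps a triangle to the signed sum of its edges. For instance
  ∂cdg = dg − cg + cd,
  ∂chi = hi − ci + ch.
This gives a 27×18 integer matrix of rank 17; reducing to Smith normal form yields diagonal entries (1,1,1,1,1,1,1,1,1,1,1,1,1,1,1,1,1).

From H_k ≅ ker(∂_k) / im(∂_{k+1}) we obtain:

  H_0: rank C_0 − rank ∂_1 = 9 − 8 = 1, and the invariant factors of ∂_1 are all 1, so H_0 ≅ Z.
  H_1: rank ker ∂_1 − rank ∂_2 = (27 − 8) − 17 = 2, and the invariant factors of ∂_2 are all 1, so H_1 ≅ Z^2.
  H_2: rank ker ∂_2 − rank ∂_3 = (18 − 17) − 0 = 1, and there is no ∂_3, so H_2 ≅ Z.

As a check, the Euler characteristic is 9 − 27 + 18 = 0, which agrees with 1 − 2 + 1 = 0.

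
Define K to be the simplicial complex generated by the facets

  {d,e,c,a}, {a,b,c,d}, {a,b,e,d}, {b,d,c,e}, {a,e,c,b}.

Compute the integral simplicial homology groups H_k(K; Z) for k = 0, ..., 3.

H_0 = Z,  H_1 = 0,  H_2 = 0,  H_3 = Z.

We work with the vertex ordering a < b < c < d < e. The simplices of K, each written with vertices in increasing order, are:

  0-simplices (5): a, b, c, d, e
  1-simplices (10): ab, ac, ad, ae, bc, bd, be, cd, ce, de
  2-simplices (10): abc, abd, abe, acd, ace, ade, bcd, bce, bde, cde
  3-simplices (5): abcd, abce, abde, acde, bcde

so the chain groups are C_0 ≅ Z^5, C_1 ≅ Z^10, C_2 ≅ Z^10, C_3 ≅ Z^5.

The boundary map ∂_1: C_1 → C_0 sends each edge [p,q] (with p < q) to q − p. For instance
  ∂be = e − b.
The 5×10 boundary matrix has rank 4 and Smith normal form diag(1,1,1,1).

Boundary ∂_2: C_2 → C_1 maps a triangle to the signed sum of its edges. For instance
  ∂acd = cd − ad + ac,
  ∂abe = be − ae + ab.
This gives a 10×10 integer matrix of rank 6; reducing to Smith normal form yields diagonal entries (1,1,1,1,1,1).

∂_3: C_3 → C_2 sends each 3-simplex σ to the alternating sum Σ_i (−1)^i (σ with its i-th vertex removed). For instance
  ∂bcde = cde − bde + bce − bcd,
  ∂abce = bce − ace + abe − abc.
The resulting 10×5 matrix has rank 4, and its Smith normal form has invariant factors (1,1,1,1).

Computing H_k = (kernel of ∂_k) / (image of ∂_{k+1}):

  H_0: rank C_0 − rank ∂_1 = 5 − 4 = 1, and the invariant factors of ∂_1 are all 1, so H_0 = Z.
  H_1: rank ker ∂_1 − rank ∂_2 = (10 − 4) − 6 = 0, and the invariant factors of ∂_2 are all 1, so H_1 = 0.
  H_2: rank ker ∂_2 − rank ∂_3 = (10 − 6) − 4 = 0, and the invariant factors of ∂_3 are all 1, so H_2 = 0.
  H_3: rank ker ∂_3 − rank ∂_4 = (5 − 4) − 0 = 1, and there is no ∂_4, so H_3 = Z.

As a check, the Euler characteristic is 5 − 10 + 10 − 5 = 0, which agrees with 1 − 0 + 0 − 1 = 0.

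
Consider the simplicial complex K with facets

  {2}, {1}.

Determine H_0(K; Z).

H_0 = Z^2.

Order the vertices as 1 < 2. Listing each simplex with vertices in this order, K has dimension 0 with simplices:

  0-simplices (2): [1], [2]

Hence C_0 ≅ Z^2.

Now H_k = ker ∂_k / im ∂_{k+1}, so:

  H_0: rank C_0 − rank ∂_1 = 2 − 0 = 2, and there is no ∂_1, so H_0 ≅ Z^2.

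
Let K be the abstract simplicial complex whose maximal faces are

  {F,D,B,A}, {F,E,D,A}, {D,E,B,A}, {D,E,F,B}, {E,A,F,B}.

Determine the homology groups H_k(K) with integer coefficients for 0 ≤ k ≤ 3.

H_0 = Z,  H_1 = 0,  H_2 = 0,  H_3 = Z.

Fix the vertex order A < B < D < E < F and write every simplex with vertices in increasing order. Then dim K = 3 and the simplices of K are:

  0-simplices (5): A, B, D, E, F
  1-simplices (10): AB, AD, AE, AF, BD, BE, BF, DE, DF, EF
  2-simplices (10): ABD, ABE, ABF, ADE, ADF, AEF, BDE, BDF, BEF, DEF
  3-simplices (5): ABDE, ABDF, ABEF, ADEF, BDEF

giving chain groups C_0 ≅ Z^5, C_1 ≅ Z^10, C_2 ≅ Z^10, C_3 ≅ Z^5.

Boundary ∂_1: C_1 → C_0 is given by ∂[p,q] = [q] − [p]. For instance
  ∂DE = E − D.
The 5×10 boundary matrix has rank 4 and Smith normal form diag(1,1,1,1).

∂_2: C_2 → C_1 sends each 2-simplex [p,q,r] to [q,r] − [p,r] + [p,q]. For instance
  ∂BDF = DF − BF + BD,
  ∂ADE = DE − AE + AD.
The 10×10 boundary matrix has rank 6 and Smith normal form diag(1,1,1,1,1,1).

∂_3: C_3 → C_2 sends each 3-simplex σ to the alternating sum Σ_i (−1)^i (σ with its i-th vertex removed). For instance
  ∂BDEF = DEF − BEF + BDF − BDE,
  ∂ADEF = DEF − AEF + ADF − ADE.
The 10×5 boundary matrix has rank 4 and Smith normal form diag(1,1,1,1).

Computing H_k = (kernel of ∂_k) / (image of ∂_{k+1}):

  H_0: rank C_0 − rank ∂_1 = 5 − 4 = 1, and the invariant factors of ∂_1 are all 1, so H_0 = Z.
  H_1: rank ker ∂_1 − rank ∂_2 = (10 − 4) − 6 = 0, and the invariant factors of ∂_2 are all 1, so H_1 = 0.
  H_2: rank ker ∂_2 − rank ∂_3 = (10 − 6) − 4 = 0, and the invariant factors of ∂_3 are all 1, so H_2 = 0.
  H_3: rank ker ∂_3 − rank ∂_4 = (5 − 4) − 0 = 1, and there is no ∂_4, so H_3 = Z.

As a check, the Euler characteristic is 5 − 10 + 10 − 5 = 0, which agrees with 1 − 0 + 0 − 1 = 0.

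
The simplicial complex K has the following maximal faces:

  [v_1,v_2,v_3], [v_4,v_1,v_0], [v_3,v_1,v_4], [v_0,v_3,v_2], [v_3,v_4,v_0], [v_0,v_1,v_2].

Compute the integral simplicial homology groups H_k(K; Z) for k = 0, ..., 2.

H_0 ≅ Z,  H_1 = 0,  H_2 ≅ Z.

We work with the vertex ordering v_0 < v_1 < v_2 < v_3 < v_4. The simplices of K, each written with vertices in increasing order, are:

  0-simplices (5): [v_0], [v_1], [v_2], [v_3], [v_4]
  1-simplices (9): [v_0,v_1], [v_0,v_2], [v_0,v_3], [v_0,v_4], [v_1,v_2], [v_1,v_3], [v_1,v_4], [v_2,v_3], [v_3,v_4]
  2-simplices (6): [v_0,v_1,v_2], [v_0,v_1,v_4], [v_0,v_2,v_3], [v_0,v_3,v_4], [v_1,v_2,v_3], [v_1,v_3,v_4]

Hence C_0 ≅ Z^5, C_1 ≅ Z^9, C_2 ≅ Z^6.

Boundary ∂_1: C_1 → C_0 sends each edge [p,q] (with p < q) to q − p.
As a 5×9 matrix over Z this has rank 4, with invariant factors (1,1,1,1).

Boundary ∂_2: C_2 → C_1 sends each 2-simplex [p,q,r] to [q,r] − [p,r] + [p,q]. For instance
  ∂[v_1,v_2,v_3] = [v_2,v_3] − [v_1,v_3] + [v_1,v_2],
  ∂[v_0,v_2,v_3] = [v_2,v_3] − [v_0,v_3] + [v_0,v_2].
This gives a 9×6 integer matrix of rank 5; reducing to Smith normal form yields diagonal entries (1,1,1,1,1).

Computing H_k = (kernel of ∂_k) / (image of ∂_{k+1}):

  H_0: rank C_0 − rank ∂_1 = 5 − 4 = 1, and the invariant factors of ∂_1 are all 1, so H_0 = Z.
  H_1: rank ker ∂_1 − rank ∂_2 = (9 − 4) − 5 = 0, and the invariant factors of ∂_2 are all 1, so H_1 = 0.
  H_2: rank ker ∂_2 − rank ∂_3 = (6 − 5) − 0 = 1, and there is no ∂_3, so H_2 = Z.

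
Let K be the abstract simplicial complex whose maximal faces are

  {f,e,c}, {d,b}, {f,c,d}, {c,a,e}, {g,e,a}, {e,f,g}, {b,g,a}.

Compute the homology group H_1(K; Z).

H_1 ≅ Z.

K has 7 vertices, 13 edges, 6 triangles.
rank ∂_1 = 6, rank ∂_2 = 6 ⇒ b_1 = 13 − 6 − 6 = 1; all invariant factors of ∂_2 are 1 so no torsion. So H_1 ≅ Z.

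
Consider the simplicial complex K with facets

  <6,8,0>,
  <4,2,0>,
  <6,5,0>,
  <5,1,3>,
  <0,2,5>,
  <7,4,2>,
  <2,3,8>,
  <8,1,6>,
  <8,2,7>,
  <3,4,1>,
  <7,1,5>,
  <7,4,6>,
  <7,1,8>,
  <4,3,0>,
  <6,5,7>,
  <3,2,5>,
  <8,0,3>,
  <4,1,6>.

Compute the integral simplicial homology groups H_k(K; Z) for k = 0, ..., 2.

H_0 = Z,  H_1 = Z ⊕ Z_2,  H_2 = 0.

Order the vertices as 0 < 1 < 2 < 3 < 4 < 5 < 6 < 7 < 8. Listing each simplex with vertices in this order, K has dimension 2 with simplices:

  0-simplices (9): [0], [1], [2], [3], [4], [5], [6], [7], [8]
  1-simplices (27): (27 of them)
  2-simplices (18): [0,2,4], [0,2,5], [0,3,4], [0,3,8], [0,5,6], [0,6,8], [1,3,4], [1,3,5], [1,4,6], [1,5,7], [1,6,8], [1,7,8], [2,3,5], [2,3,8], [2,4,7], [2,7,8], [4,6,7], [5,6,7]

so the chain groups are C_0 ≅ Z^9, C_1 ≅ Z^27, C_2 ≅ Z^18.

The boundary map ∂_1: C_1 → C_0 is given by ∂[p,q] = [q] − [p].
As a 9×27 matrix over Z this has rank 8, with invariant factors (1,1,1,1,1,1,1,1).

∂_2: C_2 → C_1 maps a triangle to the signed sum of its edges. For instance
  ∂[0,6,8] = [6,8] − [0,8] + [0,6],
  ∂[4,6,7] = [6,7] − [4,7] + [4,6].
The 27×18 boundary matrix has rank 18 and Smith normal form diag(1,1,1,1,1,1,1,1,1,1,1,1,1,1,1,1,1,2).

Reading off H_k = ker ∂_k / im ∂_{k+1}:

  H_0: rank C_0 − rank ∂_1 = 9 − 8 = 1, and the invariant factors of ∂_1 are all 1, so H_0 ≅ Z.
  H_1: rank ker ∂_1 − rank ∂_2 = (27 − 8) − 18 = 1, and ∂_2 has invariant factor 2 > 1, so H_1 ≅ Z ⊕ Z_2.
  H_2: rank ker ∂_2 − rank ∂_3 = (18 − 18) − 0 = 0, and there is no ∂_3, so H_2 ≅ 0.

As a check, the Euler characteristic is 9 − 27 + 18 = 0, which agrees with 1 − 1 + 0 = 0.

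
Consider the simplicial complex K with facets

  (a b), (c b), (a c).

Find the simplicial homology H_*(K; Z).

H_0 ≅ Z,  H_1 ≅ Z.

Order the vertices as a < b < c. Listing each simplex with vertices in this order, K has dimension 1 with simplices:

  0-simplices (3): a, b, c
  1-simplices (3): ab, ac, bc

giving chain groups C_0 ≅ Z^3, C_1 ≅ Z^3.

∂_1: C_1 → C_0 is given by ∂[p,q] = [q] − [p]. For instance
  ∂bc = c − b.
The resulting 3×3 matrix has rank 2, and its Smith normal form has invariant factors (1,1).

Computing H_k = (kernel of ∂_k) / (image of ∂_{k+1}):

  H_0: rank C_0 − rank ∂_1 = 3 − 2 = 1, and the invariant factors of ∂_1 are all 1, so H_0 ≅ Z.
  H_1: rank ker ∂_1 − rank ∂_2 = (3 − 2) − 0 = 1, and there is no ∂_2, so H_1 ≅ Z.

As a check, the Euler characteristic is 3 − 3 = 0, which agrees with 1 − 1 = 0.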